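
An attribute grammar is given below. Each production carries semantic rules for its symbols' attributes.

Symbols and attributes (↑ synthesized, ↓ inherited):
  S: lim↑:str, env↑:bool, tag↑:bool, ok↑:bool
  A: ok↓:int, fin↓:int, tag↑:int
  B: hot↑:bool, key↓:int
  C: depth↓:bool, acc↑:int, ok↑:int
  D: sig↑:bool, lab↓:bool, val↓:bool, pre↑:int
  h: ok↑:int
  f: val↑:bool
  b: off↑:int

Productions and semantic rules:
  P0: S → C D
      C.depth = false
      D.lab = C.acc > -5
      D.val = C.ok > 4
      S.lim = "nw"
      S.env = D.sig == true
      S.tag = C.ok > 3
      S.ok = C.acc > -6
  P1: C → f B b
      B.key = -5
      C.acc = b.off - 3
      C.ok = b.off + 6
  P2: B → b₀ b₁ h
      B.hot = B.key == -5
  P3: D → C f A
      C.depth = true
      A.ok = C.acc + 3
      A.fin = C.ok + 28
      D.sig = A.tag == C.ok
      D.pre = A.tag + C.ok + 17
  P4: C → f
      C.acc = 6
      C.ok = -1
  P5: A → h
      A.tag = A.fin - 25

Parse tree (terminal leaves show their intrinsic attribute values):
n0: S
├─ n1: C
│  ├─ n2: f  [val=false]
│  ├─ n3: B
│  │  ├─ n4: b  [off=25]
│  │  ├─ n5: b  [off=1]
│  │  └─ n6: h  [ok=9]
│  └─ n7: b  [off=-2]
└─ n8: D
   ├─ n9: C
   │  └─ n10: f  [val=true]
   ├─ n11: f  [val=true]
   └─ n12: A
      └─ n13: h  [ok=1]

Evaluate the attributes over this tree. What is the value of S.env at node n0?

false

1. n1.depth = false  [false]
2. n2.val = false  [terminal]
3. n3.key = -5  [-5]
4. n4.off = 25  [terminal]
5. n5.off = 1  [terminal]
6. n6.ok = 9  [terminal]
7. n3.hot = true  [B.key == -5]
8. n7.off = -2  [terminal]
9. n1.acc = -5  [b.off - 3]
10. n1.ok = 4  [b.off + 6]
11. n8.lab = false  [C.acc > -5]
12. n8.val = false  [C.ok > 4]
13. n9.depth = true  [true]
14. n10.val = true  [terminal]
15. n9.acc = 6  [6]
16. n9.ok = -1  [-1]
17. n11.val = true  [terminal]
18. n12.ok = 9  [C.acc + 3]
19. n12.fin = 27  [C.ok + 28]
20. n13.ok = 1  [terminal]
21. n12.tag = 2  [A.fin - 25]
22. n8.sig = false  [A.tag == C.ok]
23. n8.pre = 18  [A.tag + C.ok + 17]
24. n0.lim = "nw"  ["nw"]
25. n0.env = false  [D.sig == true]
26. n0.tag = true  [C.ok > 3]
27. n0.ok = true  [C.acc > -6]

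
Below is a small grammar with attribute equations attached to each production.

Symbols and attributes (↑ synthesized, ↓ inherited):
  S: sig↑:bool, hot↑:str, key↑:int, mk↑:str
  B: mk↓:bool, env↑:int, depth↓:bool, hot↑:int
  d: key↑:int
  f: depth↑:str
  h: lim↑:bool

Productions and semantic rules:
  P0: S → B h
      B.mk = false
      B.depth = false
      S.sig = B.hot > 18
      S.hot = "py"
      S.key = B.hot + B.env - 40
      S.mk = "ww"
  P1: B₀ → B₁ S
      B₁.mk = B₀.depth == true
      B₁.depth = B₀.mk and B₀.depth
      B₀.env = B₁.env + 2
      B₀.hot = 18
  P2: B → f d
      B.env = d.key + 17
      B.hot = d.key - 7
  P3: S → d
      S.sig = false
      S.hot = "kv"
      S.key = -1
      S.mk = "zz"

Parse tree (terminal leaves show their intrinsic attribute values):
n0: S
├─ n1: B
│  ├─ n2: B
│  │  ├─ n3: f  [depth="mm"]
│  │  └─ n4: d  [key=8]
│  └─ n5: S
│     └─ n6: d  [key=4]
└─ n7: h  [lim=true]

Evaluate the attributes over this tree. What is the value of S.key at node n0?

1. n1.mk = false  [false]
2. n1.depth = false  [false]
3. n2.mk = false  [B₀.depth == true]
4. n2.depth = false  [B₀.mk and B₀.depth]
5. n3.depth = "mm"  [terminal]
6. n4.key = 8  [terminal]
7. n2.env = 25  [d.key + 17]
8. n2.hot = 1  [d.key - 7]
9. n6.key = 4  [terminal]
10. n5.sig = false  [false]
11. n5.hot = "kv"  ["kv"]
12. n5.key = -1  [-1]
13. n5.mk = "zz"  ["zz"]
14. n1.env = 27  [B₁.env + 2]
15. n1.hot = 18  [18]
16. n7.lim = true  [terminal]
17. n0.sig = false  [B.hot > 18]
18. n0.hot = "py"  ["py"]
19. n0.key = 5  [B.hot + B.env - 40]
20. n0.mk = "ww"  ["ww"]

5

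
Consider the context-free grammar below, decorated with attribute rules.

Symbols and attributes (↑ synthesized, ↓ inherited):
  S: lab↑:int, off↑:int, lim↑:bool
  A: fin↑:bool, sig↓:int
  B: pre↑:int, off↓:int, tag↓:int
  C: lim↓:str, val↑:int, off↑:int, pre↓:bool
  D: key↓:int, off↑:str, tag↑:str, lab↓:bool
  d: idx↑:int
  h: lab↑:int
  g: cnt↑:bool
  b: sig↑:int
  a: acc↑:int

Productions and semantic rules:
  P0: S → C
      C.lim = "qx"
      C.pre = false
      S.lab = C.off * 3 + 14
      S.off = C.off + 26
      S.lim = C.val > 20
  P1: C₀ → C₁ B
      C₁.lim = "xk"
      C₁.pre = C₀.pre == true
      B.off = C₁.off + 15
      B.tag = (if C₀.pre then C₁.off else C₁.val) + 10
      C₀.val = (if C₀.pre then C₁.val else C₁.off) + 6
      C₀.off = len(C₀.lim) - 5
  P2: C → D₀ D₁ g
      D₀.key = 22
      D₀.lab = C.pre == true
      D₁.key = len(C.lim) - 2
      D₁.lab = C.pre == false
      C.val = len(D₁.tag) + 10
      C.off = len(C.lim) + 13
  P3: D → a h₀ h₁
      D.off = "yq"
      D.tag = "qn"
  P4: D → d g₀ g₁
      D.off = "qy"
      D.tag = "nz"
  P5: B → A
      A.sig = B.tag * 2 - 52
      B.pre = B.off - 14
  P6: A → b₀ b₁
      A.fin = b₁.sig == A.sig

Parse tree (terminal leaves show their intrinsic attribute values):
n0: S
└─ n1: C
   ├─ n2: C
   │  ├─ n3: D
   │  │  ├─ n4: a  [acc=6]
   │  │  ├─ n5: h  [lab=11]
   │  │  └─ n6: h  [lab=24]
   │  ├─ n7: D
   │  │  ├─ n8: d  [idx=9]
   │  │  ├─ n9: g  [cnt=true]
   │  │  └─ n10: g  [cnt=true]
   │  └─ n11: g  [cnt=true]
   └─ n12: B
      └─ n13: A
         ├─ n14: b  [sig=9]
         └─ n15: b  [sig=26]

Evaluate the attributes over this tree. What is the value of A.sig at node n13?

1. n1.lim = "qx"  ["qx"]
2. n1.pre = false  [false]
3. n2.lim = "xk"  ["xk"]
4. n2.pre = false  [C₀.pre == true]
5. n3.key = 22  [22]
6. n3.lab = false  [C.pre == true]
7. n4.acc = 6  [terminal]
8. n5.lab = 11  [terminal]
9. n6.lab = 24  [terminal]
10. n3.off = "yq"  ["yq"]
11. n3.tag = "qn"  ["qn"]
12. n7.key = 0  [len(C.lim) - 2]
13. n7.lab = true  [C.pre == false]
14. n8.idx = 9  [terminal]
15. n9.cnt = true  [terminal]
16. n10.cnt = true  [terminal]
17. n7.off = "qy"  ["qy"]
18. n7.tag = "nz"  ["nz"]
19. n11.cnt = true  [terminal]
20. n2.val = 12  [len(D₁.tag) + 10]
21. n2.off = 15  [len(C.lim) + 13]
22. n12.off = 30  [C₁.off + 15]
23. n12.tag = 22  [(if C₀.pre then C₁.off else C₁.val) + 10]
24. n13.sig = -8  [B.tag * 2 - 52]
25. n14.sig = 9  [terminal]
26. n15.sig = 26  [terminal]
27. n13.fin = false  [b₁.sig == A.sig]
28. n12.pre = 16  [B.off - 14]
29. n1.val = 21  [(if C₀.pre then C₁.val else C₁.off) + 6]
30. n1.off = -3  [len(C₀.lim) - 5]
31. n0.lab = 5  [C.off * 3 + 14]
32. n0.off = 23  [C.off + 26]
33. n0.lim = true  [C.val > 20]

-8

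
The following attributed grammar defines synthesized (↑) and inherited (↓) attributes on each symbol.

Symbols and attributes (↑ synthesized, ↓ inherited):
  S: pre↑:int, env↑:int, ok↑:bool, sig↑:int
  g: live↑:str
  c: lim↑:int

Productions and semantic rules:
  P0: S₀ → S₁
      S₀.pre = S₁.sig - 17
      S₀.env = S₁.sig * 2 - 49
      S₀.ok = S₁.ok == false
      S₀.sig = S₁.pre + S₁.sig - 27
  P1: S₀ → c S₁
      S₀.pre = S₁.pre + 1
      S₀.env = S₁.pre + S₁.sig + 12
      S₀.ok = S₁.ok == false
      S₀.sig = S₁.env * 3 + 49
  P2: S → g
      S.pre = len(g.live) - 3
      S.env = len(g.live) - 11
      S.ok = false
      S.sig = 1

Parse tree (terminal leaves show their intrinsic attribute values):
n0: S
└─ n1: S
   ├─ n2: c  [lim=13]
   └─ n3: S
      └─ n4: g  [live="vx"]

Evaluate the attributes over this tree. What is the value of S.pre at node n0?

5

1. n2.lim = 13  [terminal]
2. n4.live = "vx"  [terminal]
3. n3.pre = -1  [len(g.live) - 3]
4. n3.env = -9  [len(g.live) - 11]
5. n3.ok = false  [false]
6. n3.sig = 1  [1]
7. n1.pre = 0  [S₁.pre + 1]
8. n1.env = 12  [S₁.pre + S₁.sig + 12]
9. n1.ok = true  [S₁.ok == false]
10. n1.sig = 22  [S₁.env * 3 + 49]
11. n0.pre = 5  [S₁.sig - 17]
12. n0.env = -5  [S₁.sig * 2 - 49]
13. n0.ok = false  [S₁.ok == false]
14. n0.sig = -5  [S₁.pre + S₁.sig - 27]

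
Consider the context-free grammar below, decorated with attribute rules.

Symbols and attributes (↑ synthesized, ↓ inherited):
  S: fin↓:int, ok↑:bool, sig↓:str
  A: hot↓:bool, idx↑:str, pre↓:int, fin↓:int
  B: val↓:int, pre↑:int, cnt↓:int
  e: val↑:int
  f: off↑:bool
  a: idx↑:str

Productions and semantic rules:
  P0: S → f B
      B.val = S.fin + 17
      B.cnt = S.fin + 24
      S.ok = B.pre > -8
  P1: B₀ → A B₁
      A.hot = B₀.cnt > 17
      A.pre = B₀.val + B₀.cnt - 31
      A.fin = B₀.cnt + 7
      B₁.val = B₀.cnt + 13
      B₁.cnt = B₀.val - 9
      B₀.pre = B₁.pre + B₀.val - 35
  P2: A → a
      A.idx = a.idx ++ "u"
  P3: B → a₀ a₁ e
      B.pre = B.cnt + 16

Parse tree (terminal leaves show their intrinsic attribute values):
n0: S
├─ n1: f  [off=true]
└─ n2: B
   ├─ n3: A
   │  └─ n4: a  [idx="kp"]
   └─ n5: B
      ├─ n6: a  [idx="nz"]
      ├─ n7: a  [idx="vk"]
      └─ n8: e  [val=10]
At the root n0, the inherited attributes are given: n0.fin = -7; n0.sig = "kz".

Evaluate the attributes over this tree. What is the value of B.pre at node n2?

-8

1. n0.fin = -7  [given at root]
2. n0.sig = "kz"  [given at root]
3. n1.off = true  [terminal]
4. n2.val = 10  [S.fin + 17]
5. n2.cnt = 17  [S.fin + 24]
6. n3.hot = false  [B₀.cnt > 17]
7. n3.pre = -4  [B₀.val + B₀.cnt - 31]
8. n3.fin = 24  [B₀.cnt + 7]
9. n4.idx = "kp"  [terminal]
10. n3.idx = "kpu"  [a.idx ++ "u"]
11. n5.val = 30  [B₀.cnt + 13]
12. n5.cnt = 1  [B₀.val - 9]
13. n6.idx = "nz"  [terminal]
14. n7.idx = "vk"  [terminal]
15. n8.val = 10  [terminal]
16. n5.pre = 17  [B.cnt + 16]
17. n2.pre = -8  [B₁.pre + B₀.val - 35]
18. n0.ok = false  [B.pre > -8]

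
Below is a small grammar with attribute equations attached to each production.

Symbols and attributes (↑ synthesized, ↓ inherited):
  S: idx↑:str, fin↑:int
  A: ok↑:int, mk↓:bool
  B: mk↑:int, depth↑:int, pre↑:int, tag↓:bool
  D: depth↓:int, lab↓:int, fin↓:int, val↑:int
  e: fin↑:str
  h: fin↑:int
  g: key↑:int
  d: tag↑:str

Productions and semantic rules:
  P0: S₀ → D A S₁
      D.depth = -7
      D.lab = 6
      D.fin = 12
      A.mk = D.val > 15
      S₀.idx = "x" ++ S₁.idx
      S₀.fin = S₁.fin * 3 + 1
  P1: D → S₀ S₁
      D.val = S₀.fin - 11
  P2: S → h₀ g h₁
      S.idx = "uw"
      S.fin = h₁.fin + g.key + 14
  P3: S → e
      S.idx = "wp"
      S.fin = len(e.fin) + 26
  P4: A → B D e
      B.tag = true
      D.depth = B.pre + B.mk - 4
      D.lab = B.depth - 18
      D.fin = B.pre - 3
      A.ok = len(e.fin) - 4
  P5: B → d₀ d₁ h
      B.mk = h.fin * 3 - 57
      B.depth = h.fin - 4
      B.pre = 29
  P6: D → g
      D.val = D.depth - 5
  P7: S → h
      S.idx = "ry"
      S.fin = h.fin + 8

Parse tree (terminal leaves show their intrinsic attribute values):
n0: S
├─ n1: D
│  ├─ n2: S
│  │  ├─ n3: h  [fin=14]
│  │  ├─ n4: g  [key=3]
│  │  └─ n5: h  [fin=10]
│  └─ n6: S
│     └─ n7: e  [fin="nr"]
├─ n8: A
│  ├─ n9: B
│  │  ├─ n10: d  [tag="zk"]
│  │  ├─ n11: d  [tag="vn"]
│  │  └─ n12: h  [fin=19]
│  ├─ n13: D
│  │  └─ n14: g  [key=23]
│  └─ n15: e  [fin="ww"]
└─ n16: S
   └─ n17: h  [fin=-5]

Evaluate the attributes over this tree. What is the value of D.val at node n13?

20

1. n1.depth = -7  [-7]
2. n1.lab = 6  [6]
3. n1.fin = 12  [12]
4. n3.fin = 14  [terminal]
5. n4.key = 3  [terminal]
6. n5.fin = 10  [terminal]
7. n2.idx = "uw"  ["uw"]
8. n2.fin = 27  [h₁.fin + g.key + 14]
9. n7.fin = "nr"  [terminal]
10. n6.idx = "wp"  ["wp"]
11. n6.fin = 28  [len(e.fin) + 26]
12. n1.val = 16  [S₀.fin - 11]
13. n8.mk = true  [D.val > 15]
14. n9.tag = true  [true]
15. n10.tag = "zk"  [terminal]
16. n11.tag = "vn"  [terminal]
17. n12.fin = 19  [terminal]
18. n9.mk = 0  [h.fin * 3 - 57]
19. n9.depth = 15  [h.fin - 4]
20. n9.pre = 29  [29]
21. n13.depth = 25  [B.pre + B.mk - 4]
22. n13.lab = -3  [B.depth - 18]
23. n13.fin = 26  [B.pre - 3]
24. n14.key = 23  [terminal]
25. n13.val = 20  [D.depth - 5]
26. n15.fin = "ww"  [terminal]
27. n8.ok = -2  [len(e.fin) - 4]
28. n17.fin = -5  [terminal]
29. n16.idx = "ry"  ["ry"]
30. n16.fin = 3  [h.fin + 8]
31. n0.idx = "xry"  ["x" ++ S₁.idx]
32. n0.fin = 10  [S₁.fin * 3 + 1]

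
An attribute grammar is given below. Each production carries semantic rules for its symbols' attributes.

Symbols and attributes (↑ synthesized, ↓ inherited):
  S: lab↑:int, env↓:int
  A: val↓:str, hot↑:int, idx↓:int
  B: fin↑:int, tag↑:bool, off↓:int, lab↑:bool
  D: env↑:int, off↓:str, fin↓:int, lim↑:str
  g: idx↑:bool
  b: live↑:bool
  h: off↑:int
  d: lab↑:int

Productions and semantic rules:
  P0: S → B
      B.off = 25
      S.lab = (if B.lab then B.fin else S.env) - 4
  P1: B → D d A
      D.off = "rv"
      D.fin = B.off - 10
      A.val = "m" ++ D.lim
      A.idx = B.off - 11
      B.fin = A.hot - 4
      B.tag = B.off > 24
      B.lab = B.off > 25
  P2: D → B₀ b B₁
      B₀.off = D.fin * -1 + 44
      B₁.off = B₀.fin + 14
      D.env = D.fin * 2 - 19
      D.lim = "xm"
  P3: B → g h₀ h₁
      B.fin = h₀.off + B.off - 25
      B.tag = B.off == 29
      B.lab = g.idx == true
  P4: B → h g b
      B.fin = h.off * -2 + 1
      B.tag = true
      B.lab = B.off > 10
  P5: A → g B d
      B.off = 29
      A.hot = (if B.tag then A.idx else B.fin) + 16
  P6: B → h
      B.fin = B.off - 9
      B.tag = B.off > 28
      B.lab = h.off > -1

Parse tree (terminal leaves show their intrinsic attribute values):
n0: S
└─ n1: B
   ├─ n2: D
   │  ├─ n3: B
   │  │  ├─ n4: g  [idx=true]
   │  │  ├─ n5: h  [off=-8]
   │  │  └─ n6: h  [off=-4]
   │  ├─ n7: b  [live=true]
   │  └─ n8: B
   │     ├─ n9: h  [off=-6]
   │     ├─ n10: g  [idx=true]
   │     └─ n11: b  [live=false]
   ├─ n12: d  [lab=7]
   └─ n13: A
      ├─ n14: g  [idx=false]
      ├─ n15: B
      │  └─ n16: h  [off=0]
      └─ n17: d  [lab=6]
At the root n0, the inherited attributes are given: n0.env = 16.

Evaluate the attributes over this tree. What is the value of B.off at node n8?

10

1. n0.env = 16  [given at root]
2. n1.off = 25  [25]
3. n2.off = "rv"  ["rv"]
4. n2.fin = 15  [B.off - 10]
5. n3.off = 29  [D.fin * -1 + 44]
6. n4.idx = true  [terminal]
7. n5.off = -8  [terminal]
8. n6.off = -4  [terminal]
9. n3.fin = -4  [h₀.off + B.off - 25]
10. n3.tag = true  [B.off == 29]
11. n3.lab = true  [g.idx == true]
12. n7.live = true  [terminal]
13. n8.off = 10  [B₀.fin + 14]
14. n9.off = -6  [terminal]
15. n10.idx = true  [terminal]
16. n11.live = false  [terminal]
17. n8.fin = 13  [h.off * -2 + 1]
18. n8.tag = true  [true]
19. n8.lab = false  [B.off > 10]
20. n2.env = 11  [D.fin * 2 - 19]
21. n2.lim = "xm"  ["xm"]
22. n12.lab = 7  [terminal]
23. n13.val = "mxm"  ["m" ++ D.lim]
24. n13.idx = 14  [B.off - 11]
25. n14.idx = false  [terminal]
26. n15.off = 29  [29]
27. n16.off = 0  [terminal]
28. n15.fin = 20  [B.off - 9]
29. n15.tag = true  [B.off > 28]
30. n15.lab = true  [h.off > -1]
31. n17.lab = 6  [terminal]
32. n13.hot = 30  [(if B.tag then A.idx else B.fin) + 16]
33. n1.fin = 26  [A.hot - 4]
34. n1.tag = true  [B.off > 24]
35. n1.lab = false  [B.off > 25]
36. n0.lab = 12  [(if B.lab then B.fin else S.env) - 4]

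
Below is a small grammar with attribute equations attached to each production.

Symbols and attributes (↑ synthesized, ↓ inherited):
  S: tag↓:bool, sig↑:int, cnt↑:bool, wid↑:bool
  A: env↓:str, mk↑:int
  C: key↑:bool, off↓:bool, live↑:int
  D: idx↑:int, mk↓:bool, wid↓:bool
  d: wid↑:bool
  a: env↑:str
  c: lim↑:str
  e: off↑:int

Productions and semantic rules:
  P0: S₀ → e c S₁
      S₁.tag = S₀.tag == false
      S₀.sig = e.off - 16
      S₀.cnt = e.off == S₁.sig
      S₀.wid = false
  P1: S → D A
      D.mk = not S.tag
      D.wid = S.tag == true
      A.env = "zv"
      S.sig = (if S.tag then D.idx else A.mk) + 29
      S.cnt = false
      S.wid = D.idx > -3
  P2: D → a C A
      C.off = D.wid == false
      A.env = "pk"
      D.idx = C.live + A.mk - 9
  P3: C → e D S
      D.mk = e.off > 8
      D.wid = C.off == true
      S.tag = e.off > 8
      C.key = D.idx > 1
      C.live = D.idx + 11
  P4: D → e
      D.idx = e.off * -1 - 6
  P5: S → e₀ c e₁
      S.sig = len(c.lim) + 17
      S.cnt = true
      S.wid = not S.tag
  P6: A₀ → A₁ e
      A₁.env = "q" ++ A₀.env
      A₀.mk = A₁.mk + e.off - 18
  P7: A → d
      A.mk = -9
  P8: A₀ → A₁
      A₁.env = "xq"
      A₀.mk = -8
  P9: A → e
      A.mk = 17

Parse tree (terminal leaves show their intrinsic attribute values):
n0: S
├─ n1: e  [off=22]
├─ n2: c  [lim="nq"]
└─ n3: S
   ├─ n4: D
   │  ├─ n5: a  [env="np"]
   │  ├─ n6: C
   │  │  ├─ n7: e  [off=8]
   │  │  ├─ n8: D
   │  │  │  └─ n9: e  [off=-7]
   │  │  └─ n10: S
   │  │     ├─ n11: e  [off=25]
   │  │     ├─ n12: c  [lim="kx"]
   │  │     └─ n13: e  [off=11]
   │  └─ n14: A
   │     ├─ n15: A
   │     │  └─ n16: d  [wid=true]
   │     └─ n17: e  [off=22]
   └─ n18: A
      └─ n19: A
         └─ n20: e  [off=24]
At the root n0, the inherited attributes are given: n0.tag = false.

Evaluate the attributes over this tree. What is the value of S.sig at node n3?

1. n0.tag = false  [given at root]
2. n1.off = 22  [terminal]
3. n2.lim = "nq"  [terminal]
4. n3.tag = true  [S₀.tag == false]
5. n4.mk = false  [not S.tag]
6. n4.wid = true  [S.tag == true]
7. n5.env = "np"  [terminal]
8. n6.off = false  [D.wid == false]
9. n7.off = 8  [terminal]
10. n8.mk = false  [e.off > 8]
11. n8.wid = false  [C.off == true]
12. n9.off = -7  [terminal]
13. n8.idx = 1  [e.off * -1 - 6]
14. n10.tag = false  [e.off > 8]
15. n11.off = 25  [terminal]
16. n12.lim = "kx"  [terminal]
17. n13.off = 11  [terminal]
18. n10.sig = 19  [len(c.lim) + 17]
19. n10.cnt = true  [true]
20. n10.wid = true  [not S.tag]
21. n6.key = false  [D.idx > 1]
22. n6.live = 12  [D.idx + 11]
23. n14.env = "pk"  ["pk"]
24. n15.env = "qpk"  ["q" ++ A₀.env]
25. n16.wid = true  [terminal]
26. n15.mk = -9  [-9]
27. n17.off = 22  [terminal]
28. n14.mk = -5  [A₁.mk + e.off - 18]
29. n4.idx = -2  [C.live + A.mk - 9]
30. n18.env = "zv"  ["zv"]
31. n19.env = "xq"  ["xq"]
32. n20.off = 24  [terminal]
33. n19.mk = 17  [17]
34. n18.mk = -8  [-8]
35. n3.sig = 27  [(if S.tag then D.idx else A.mk) + 29]
36. n3.cnt = false  [false]
37. n3.wid = true  [D.idx > -3]
38. n0.sig = 6  [e.off - 16]
39. n0.cnt = false  [e.off == S₁.sig]
40. n0.wid = false  [false]

27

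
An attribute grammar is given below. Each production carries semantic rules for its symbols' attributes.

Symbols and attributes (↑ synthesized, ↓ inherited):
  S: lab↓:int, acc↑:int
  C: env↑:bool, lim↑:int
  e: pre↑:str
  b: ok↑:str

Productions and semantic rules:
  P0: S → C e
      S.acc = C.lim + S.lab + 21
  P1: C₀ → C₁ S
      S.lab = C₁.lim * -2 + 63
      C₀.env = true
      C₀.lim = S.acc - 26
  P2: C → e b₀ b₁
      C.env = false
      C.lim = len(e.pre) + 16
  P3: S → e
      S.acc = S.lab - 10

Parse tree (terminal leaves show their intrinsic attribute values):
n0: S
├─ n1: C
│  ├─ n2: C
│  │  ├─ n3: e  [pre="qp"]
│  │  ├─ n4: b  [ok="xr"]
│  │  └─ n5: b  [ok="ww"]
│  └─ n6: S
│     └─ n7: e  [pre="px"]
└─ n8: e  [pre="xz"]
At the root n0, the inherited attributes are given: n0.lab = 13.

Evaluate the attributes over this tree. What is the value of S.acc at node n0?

1. n0.lab = 13  [given at root]
2. n3.pre = "qp"  [terminal]
3. n4.ok = "xr"  [terminal]
4. n5.ok = "ww"  [terminal]
5. n2.env = false  [false]
6. n2.lim = 18  [len(e.pre) + 16]
7. n6.lab = 27  [C₁.lim * -2 + 63]
8. n7.pre = "px"  [terminal]
9. n6.acc = 17  [S.lab - 10]
10. n1.env = true  [true]
11. n1.lim = -9  [S.acc - 26]
12. n8.pre = "xz"  [terminal]
13. n0.acc = 25  [C.lim + S.lab + 21]

25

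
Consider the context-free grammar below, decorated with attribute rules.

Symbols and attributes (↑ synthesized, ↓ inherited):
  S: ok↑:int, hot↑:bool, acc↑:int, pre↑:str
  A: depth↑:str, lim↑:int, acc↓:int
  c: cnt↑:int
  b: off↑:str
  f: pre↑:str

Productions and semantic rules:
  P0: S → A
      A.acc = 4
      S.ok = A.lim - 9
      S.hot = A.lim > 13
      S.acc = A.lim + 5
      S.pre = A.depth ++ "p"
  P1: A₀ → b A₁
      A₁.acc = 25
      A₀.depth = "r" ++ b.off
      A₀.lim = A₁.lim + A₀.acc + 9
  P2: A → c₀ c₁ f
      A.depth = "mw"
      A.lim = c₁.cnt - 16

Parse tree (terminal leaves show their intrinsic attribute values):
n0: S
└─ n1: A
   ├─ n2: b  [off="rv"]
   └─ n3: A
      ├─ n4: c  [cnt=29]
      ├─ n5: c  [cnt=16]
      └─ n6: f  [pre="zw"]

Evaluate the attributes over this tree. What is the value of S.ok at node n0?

4

1. n1.acc = 4  [4]
2. n2.off = "rv"  [terminal]
3. n3.acc = 25  [25]
4. n4.cnt = 29  [terminal]
5. n5.cnt = 16  [terminal]
6. n6.pre = "zw"  [terminal]
7. n3.depth = "mw"  ["mw"]
8. n3.lim = 0  [c₁.cnt - 16]
9. n1.depth = "rrv"  ["r" ++ b.off]
10. n1.lim = 13  [A₁.lim + A₀.acc + 9]
11. n0.ok = 4  [A.lim - 9]
12. n0.hot = false  [A.lim > 13]
13. n0.acc = 18  [A.lim + 5]
14. n0.pre = "rrvp"  [A.depth ++ "p"]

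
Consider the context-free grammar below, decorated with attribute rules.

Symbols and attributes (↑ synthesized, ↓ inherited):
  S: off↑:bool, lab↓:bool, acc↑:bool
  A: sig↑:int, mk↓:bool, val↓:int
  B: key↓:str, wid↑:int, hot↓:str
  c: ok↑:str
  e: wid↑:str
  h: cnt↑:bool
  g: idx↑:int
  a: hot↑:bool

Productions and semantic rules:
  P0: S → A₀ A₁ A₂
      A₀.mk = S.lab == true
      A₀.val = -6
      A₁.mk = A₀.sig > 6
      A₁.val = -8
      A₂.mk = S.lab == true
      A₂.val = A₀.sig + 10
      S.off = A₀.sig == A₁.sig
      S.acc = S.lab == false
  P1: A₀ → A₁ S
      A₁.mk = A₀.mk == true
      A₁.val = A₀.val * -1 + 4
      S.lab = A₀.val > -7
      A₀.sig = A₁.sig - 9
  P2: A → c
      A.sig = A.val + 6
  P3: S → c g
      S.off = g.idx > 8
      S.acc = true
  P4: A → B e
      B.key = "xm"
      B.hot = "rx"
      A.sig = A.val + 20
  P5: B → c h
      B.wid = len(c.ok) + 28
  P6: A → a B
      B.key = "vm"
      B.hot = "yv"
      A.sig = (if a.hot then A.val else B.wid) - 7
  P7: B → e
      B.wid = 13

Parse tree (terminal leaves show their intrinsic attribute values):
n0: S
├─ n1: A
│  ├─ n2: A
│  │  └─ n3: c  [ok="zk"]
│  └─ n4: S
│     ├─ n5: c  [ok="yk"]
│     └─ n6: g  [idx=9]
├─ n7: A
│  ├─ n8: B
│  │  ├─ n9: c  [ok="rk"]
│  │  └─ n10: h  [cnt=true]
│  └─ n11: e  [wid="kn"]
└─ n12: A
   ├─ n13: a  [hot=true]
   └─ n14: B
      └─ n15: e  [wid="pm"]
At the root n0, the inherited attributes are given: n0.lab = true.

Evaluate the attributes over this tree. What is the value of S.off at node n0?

1. n0.lab = true  [given at root]
2. n1.mk = true  [S.lab == true]
3. n1.val = -6  [-6]
4. n2.mk = true  [A₀.mk == true]
5. n2.val = 10  [A₀.val * -1 + 4]
6. n3.ok = "zk"  [terminal]
7. n2.sig = 16  [A.val + 6]
8. n4.lab = true  [A₀.val > -7]
9. n5.ok = "yk"  [terminal]
10. n6.idx = 9  [terminal]
11. n4.off = true  [g.idx > 8]
12. n4.acc = true  [true]
13. n1.sig = 7  [A₁.sig - 9]
14. n7.mk = true  [A₀.sig > 6]
15. n7.val = -8  [-8]
16. n8.key = "xm"  ["xm"]
17. n8.hot = "rx"  ["rx"]
18. n9.ok = "rk"  [terminal]
19. n10.cnt = true  [terminal]
20. n8.wid = 30  [len(c.ok) + 28]
21. n11.wid = "kn"  [terminal]
22. n7.sig = 12  [A.val + 20]
23. n12.mk = true  [S.lab == true]
24. n12.val = 17  [A₀.sig + 10]
25. n13.hot = true  [terminal]
26. n14.key = "vm"  ["vm"]
27. n14.hot = "yv"  ["yv"]
28. n15.wid = "pm"  [terminal]
29. n14.wid = 13  [13]
30. n12.sig = 10  [(if a.hot then A.val else B.wid) - 7]
31. n0.off = false  [A₀.sig == A₁.sig]
32. n0.acc = false  [S.lab == false]

false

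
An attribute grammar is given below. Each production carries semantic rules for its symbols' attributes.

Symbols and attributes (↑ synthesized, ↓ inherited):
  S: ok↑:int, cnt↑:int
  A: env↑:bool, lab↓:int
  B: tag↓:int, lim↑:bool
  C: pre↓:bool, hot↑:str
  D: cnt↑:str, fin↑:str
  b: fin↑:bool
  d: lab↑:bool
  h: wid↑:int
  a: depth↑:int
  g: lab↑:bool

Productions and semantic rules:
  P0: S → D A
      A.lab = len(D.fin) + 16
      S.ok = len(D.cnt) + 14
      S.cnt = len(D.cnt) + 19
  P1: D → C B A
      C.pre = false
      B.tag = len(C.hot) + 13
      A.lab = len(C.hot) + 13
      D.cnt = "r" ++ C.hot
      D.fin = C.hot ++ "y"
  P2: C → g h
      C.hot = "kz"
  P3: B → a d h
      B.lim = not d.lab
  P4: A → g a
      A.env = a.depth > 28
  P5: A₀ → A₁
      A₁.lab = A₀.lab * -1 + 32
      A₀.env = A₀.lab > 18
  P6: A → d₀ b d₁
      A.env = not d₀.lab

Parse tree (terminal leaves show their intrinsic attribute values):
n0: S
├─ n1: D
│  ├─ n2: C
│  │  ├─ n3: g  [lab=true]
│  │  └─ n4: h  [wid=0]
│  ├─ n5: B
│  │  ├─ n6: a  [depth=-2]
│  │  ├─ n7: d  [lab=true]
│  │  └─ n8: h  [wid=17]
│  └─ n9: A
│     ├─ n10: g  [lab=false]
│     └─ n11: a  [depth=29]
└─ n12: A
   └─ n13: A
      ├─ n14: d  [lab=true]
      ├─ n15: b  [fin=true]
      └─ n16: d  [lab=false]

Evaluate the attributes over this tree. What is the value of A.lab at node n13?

1. n2.pre = false  [false]
2. n3.lab = true  [terminal]
3. n4.wid = 0  [terminal]
4. n2.hot = "kz"  ["kz"]
5. n5.tag = 15  [len(C.hot) + 13]
6. n6.depth = -2  [terminal]
7. n7.lab = true  [terminal]
8. n8.wid = 17  [terminal]
9. n5.lim = false  [not d.lab]
10. n9.lab = 15  [len(C.hot) + 13]
11. n10.lab = false  [terminal]
12. n11.depth = 29  [terminal]
13. n9.env = true  [a.depth > 28]
14. n1.cnt = "rkz"  ["r" ++ C.hot]
15. n1.fin = "kzy"  [C.hot ++ "y"]
16. n12.lab = 19  [len(D.fin) + 16]
17. n13.lab = 13  [A₀.lab * -1 + 32]
18. n14.lab = true  [terminal]
19. n15.fin = true  [terminal]
20. n16.lab = false  [terminal]
21. n13.env = false  [not d₀.lab]
22. n12.env = true  [A₀.lab > 18]
23. n0.ok = 17  [len(D.cnt) + 14]
24. n0.cnt = 22  [len(D.cnt) + 19]

13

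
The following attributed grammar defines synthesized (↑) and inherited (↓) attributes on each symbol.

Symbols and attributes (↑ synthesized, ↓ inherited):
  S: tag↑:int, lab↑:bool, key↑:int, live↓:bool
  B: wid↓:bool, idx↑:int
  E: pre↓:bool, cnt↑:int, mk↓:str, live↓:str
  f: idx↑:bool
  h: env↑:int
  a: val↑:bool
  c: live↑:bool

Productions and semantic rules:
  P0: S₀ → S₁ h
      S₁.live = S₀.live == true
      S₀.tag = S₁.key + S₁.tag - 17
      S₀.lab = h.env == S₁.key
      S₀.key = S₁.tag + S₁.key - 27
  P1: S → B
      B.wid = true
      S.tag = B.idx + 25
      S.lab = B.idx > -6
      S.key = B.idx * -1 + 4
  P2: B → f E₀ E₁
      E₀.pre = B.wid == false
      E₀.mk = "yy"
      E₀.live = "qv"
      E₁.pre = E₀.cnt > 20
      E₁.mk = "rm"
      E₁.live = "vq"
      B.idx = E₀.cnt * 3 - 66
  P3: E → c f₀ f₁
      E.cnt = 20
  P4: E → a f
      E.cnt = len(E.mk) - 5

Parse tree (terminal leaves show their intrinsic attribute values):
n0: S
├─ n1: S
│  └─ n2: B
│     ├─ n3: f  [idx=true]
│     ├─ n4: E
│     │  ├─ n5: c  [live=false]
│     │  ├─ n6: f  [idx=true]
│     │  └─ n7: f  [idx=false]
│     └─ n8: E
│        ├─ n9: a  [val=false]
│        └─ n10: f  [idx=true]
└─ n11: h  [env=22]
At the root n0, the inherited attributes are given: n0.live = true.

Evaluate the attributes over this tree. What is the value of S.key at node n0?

2

1. n0.live = true  [given at root]
2. n1.live = true  [S₀.live == true]
3. n2.wid = true  [true]
4. n3.idx = true  [terminal]
5. n4.pre = false  [B.wid == false]
6. n4.mk = "yy"  ["yy"]
7. n4.live = "qv"  ["qv"]
8. n5.live = false  [terminal]
9. n6.idx = true  [terminal]
10. n7.idx = false  [terminal]
11. n4.cnt = 20  [20]
12. n8.pre = false  [E₀.cnt > 20]
13. n8.mk = "rm"  ["rm"]
14. n8.live = "vq"  ["vq"]
15. n9.val = false  [terminal]
16. n10.idx = true  [terminal]
17. n8.cnt = -3  [len(E.mk) - 5]
18. n2.idx = -6  [E₀.cnt * 3 - 66]
19. n1.tag = 19  [B.idx + 25]
20. n1.lab = false  [B.idx > -6]
21. n1.key = 10  [B.idx * -1 + 4]
22. n11.env = 22  [terminal]
23. n0.tag = 12  [S₁.key + S₁.tag - 17]
24. n0.lab = false  [h.env == S₁.key]
25. n0.key = 2  [S₁.tag + S₁.key - 27]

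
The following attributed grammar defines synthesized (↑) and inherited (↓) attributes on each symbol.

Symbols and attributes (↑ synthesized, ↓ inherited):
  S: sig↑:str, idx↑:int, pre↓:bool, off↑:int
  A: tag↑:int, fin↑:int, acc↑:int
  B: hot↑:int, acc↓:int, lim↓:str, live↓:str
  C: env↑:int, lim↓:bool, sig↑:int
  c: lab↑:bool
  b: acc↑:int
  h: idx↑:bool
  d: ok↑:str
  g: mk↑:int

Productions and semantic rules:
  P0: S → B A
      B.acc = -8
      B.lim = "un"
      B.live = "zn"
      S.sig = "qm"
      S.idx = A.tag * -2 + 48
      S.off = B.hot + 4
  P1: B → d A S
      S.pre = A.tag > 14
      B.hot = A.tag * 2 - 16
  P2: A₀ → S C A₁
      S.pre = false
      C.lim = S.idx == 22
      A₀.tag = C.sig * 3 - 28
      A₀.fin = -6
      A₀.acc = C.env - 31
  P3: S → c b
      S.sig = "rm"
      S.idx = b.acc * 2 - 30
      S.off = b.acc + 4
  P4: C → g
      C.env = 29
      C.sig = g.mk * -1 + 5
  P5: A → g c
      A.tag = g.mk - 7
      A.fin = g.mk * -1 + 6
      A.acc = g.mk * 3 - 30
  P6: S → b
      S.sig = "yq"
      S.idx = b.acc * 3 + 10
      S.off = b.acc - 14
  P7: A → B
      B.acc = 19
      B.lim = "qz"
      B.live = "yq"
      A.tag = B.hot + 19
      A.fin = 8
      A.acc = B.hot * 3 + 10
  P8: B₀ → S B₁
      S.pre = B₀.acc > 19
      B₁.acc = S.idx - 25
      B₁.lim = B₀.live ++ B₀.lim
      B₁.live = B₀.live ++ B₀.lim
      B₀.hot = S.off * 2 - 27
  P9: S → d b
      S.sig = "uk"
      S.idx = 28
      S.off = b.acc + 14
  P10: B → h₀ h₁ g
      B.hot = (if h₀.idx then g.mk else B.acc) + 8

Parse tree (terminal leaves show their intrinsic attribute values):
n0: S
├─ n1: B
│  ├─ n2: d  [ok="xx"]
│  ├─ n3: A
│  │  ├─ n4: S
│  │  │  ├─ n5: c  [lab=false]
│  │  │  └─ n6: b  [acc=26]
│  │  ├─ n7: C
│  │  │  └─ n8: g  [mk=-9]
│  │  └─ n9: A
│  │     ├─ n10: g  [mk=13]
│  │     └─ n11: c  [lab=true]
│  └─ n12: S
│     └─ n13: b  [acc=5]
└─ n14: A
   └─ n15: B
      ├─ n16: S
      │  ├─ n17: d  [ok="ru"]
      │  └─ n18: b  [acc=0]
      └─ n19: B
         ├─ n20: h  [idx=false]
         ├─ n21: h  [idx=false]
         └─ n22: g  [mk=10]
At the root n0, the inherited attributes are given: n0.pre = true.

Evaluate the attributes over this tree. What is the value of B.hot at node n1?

12

1. n0.pre = true  [given at root]
2. n1.acc = -8  [-8]
3. n1.lim = "un"  ["un"]
4. n1.live = "zn"  ["zn"]
5. n2.ok = "xx"  [terminal]
6. n4.pre = false  [false]
7. n5.lab = false  [terminal]
8. n6.acc = 26  [terminal]
9. n4.sig = "rm"  ["rm"]
10. n4.idx = 22  [b.acc * 2 - 30]
11. n4.off = 30  [b.acc + 4]
12. n7.lim = true  [S.idx == 22]
13. n8.mk = -9  [terminal]
14. n7.env = 29  [29]
15. n7.sig = 14  [g.mk * -1 + 5]
16. n10.mk = 13  [terminal]
17. n11.lab = true  [terminal]
18. n9.tag = 6  [g.mk - 7]
19. n9.fin = -7  [g.mk * -1 + 6]
20. n9.acc = 9  [g.mk * 3 - 30]
21. n3.tag = 14  [C.sig * 3 - 28]
22. n3.fin = -6  [-6]
23. n3.acc = -2  [C.env - 31]
24. n12.pre = false  [A.tag > 14]
25. n13.acc = 5  [terminal]
26. n12.sig = "yq"  ["yq"]
27. n12.idx = 25  [b.acc * 3 + 10]
28. n12.off = -9  [b.acc - 14]
29. n1.hot = 12  [A.tag * 2 - 16]
30. n15.acc = 19  [19]
31. n15.lim = "qz"  ["qz"]
32. n15.live = "yq"  ["yq"]
33. n16.pre = false  [B₀.acc > 19]
34. n17.ok = "ru"  [terminal]
35. n18.acc = 0  [terminal]
36. n16.sig = "uk"  ["uk"]
37. n16.idx = 28  [28]
38. n16.off = 14  [b.acc + 14]
39. n19.acc = 3  [S.idx - 25]
40. n19.lim = "yqqz"  [B₀.live ++ B₀.lim]
41. n19.live = "yqqz"  [B₀.live ++ B₀.lim]
42. n20.idx = false  [terminal]
43. n21.idx = false  [terminal]
44. n22.mk = 10  [terminal]
45. n19.hot = 11  [(if h₀.idx then g.mk else B.acc) + 8]
46. n15.hot = 1  [S.off * 2 - 27]
47. n14.tag = 20  [B.hot + 19]
48. n14.fin = 8  [8]
49. n14.acc = 13  [B.hot * 3 + 10]
50. n0.sig = "qm"  ["qm"]
51. n0.idx = 8  [A.tag * -2 + 48]
52. n0.off = 16  [B.hot + 4]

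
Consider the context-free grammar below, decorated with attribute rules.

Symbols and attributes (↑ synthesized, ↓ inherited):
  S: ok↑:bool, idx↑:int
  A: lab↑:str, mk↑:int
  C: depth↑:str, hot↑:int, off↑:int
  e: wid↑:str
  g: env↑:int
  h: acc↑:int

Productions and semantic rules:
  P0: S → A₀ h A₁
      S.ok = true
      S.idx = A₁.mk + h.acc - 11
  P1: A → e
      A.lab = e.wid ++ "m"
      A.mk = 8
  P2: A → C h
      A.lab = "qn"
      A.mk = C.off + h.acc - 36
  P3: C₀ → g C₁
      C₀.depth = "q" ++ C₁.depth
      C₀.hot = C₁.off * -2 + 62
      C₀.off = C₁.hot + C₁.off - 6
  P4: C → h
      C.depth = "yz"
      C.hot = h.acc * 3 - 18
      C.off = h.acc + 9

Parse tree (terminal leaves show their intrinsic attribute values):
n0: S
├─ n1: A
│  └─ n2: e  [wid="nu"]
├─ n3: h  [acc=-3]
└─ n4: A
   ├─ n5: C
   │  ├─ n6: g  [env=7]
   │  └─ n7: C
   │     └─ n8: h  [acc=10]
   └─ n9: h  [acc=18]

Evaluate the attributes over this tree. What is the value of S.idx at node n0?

-7

1. n2.wid = "nu"  [terminal]
2. n1.lab = "num"  [e.wid ++ "m"]
3. n1.mk = 8  [8]
4. n3.acc = -3  [terminal]
5. n6.env = 7  [terminal]
6. n8.acc = 10  [terminal]
7. n7.depth = "yz"  ["yz"]
8. n7.hot = 12  [h.acc * 3 - 18]
9. n7.off = 19  [h.acc + 9]
10. n5.depth = "qyz"  ["q" ++ C₁.depth]
11. n5.hot = 24  [C₁.off * -2 + 62]
12. n5.off = 25  [C₁.hot + C₁.off - 6]
13. n9.acc = 18  [terminal]
14. n4.lab = "qn"  ["qn"]
15. n4.mk = 7  [C.off + h.acc - 36]
16. n0.ok = true  [true]
17. n0.idx = -7  [A₁.mk + h.acc - 11]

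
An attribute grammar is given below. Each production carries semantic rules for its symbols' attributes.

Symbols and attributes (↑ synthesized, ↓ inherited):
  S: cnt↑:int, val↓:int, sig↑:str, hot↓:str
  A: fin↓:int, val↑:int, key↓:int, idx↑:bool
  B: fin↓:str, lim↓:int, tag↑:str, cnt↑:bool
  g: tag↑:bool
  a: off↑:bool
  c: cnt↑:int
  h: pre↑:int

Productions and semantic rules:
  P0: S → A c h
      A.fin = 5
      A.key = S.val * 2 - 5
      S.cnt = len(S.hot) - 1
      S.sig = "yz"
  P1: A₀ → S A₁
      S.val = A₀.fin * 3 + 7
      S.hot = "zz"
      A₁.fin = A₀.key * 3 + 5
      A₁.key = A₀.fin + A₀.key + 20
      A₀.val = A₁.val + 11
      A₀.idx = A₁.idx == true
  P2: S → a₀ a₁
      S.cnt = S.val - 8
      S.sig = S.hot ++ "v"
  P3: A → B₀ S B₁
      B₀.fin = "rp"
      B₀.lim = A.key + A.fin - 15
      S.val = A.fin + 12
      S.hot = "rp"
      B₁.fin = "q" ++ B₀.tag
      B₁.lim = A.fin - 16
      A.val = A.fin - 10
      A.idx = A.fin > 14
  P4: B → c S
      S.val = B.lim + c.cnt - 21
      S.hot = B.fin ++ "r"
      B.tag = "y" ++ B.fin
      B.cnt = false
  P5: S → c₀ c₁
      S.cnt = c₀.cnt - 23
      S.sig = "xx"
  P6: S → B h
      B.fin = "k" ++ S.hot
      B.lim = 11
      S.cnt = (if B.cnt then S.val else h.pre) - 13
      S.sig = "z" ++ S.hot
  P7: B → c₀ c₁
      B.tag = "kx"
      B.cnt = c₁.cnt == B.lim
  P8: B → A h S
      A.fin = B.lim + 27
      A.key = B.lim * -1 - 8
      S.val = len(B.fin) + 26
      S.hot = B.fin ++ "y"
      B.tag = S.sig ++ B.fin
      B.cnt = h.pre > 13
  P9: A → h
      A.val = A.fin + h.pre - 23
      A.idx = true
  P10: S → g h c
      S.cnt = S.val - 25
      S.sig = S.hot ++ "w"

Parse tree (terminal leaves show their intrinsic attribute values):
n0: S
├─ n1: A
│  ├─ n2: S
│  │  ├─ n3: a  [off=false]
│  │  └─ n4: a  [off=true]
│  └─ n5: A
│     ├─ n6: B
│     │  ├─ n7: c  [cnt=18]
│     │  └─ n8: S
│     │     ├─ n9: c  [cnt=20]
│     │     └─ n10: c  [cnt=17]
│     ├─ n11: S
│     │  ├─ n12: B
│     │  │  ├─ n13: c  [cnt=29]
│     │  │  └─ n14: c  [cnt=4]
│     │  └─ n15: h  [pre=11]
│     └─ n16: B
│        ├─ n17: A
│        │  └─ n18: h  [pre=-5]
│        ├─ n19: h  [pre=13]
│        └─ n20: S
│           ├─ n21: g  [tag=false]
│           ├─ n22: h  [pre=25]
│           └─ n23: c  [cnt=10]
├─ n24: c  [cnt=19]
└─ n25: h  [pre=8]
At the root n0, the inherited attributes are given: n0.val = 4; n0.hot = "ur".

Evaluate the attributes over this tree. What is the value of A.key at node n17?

-6

1. n0.val = 4  [given at root]
2. n0.hot = "ur"  [given at root]
3. n1.fin = 5  [5]
4. n1.key = 3  [S.val * 2 - 5]
5. n2.val = 22  [A₀.fin * 3 + 7]
6. n2.hot = "zz"  ["zz"]
7. n3.off = false  [terminal]
8. n4.off = true  [terminal]
9. n2.cnt = 14  [S.val - 8]
10. n2.sig = "zzv"  [S.hot ++ "v"]
11. n5.fin = 14  [A₀.key * 3 + 5]
12. n5.key = 28  [A₀.fin + A₀.key + 20]
13. n6.fin = "rp"  ["rp"]
14. n6.lim = 27  [A.key + A.fin - 15]
15. n7.cnt = 18  [terminal]
16. n8.val = 24  [B.lim + c.cnt - 21]
17. n8.hot = "rpr"  [B.fin ++ "r"]
18. n9.cnt = 20  [terminal]
19. n10.cnt = 17  [terminal]
20. n8.cnt = -3  [c₀.cnt - 23]
21. n8.sig = "xx"  ["xx"]
22. n6.tag = "yrp"  ["y" ++ B.fin]
23. n6.cnt = false  [false]
24. n11.val = 26  [A.fin + 12]
25. n11.hot = "rp"  ["rp"]
26. n12.fin = "krp"  ["k" ++ S.hot]
27. n12.lim = 11  [11]
28. n13.cnt = 29  [terminal]
29. n14.cnt = 4  [terminal]
30. n12.tag = "kx"  ["kx"]
31. n12.cnt = false  [c₁.cnt == B.lim]
32. n15.pre = 11  [terminal]
33. n11.cnt = -2  [(if B.cnt then S.val else h.pre) - 13]
34. n11.sig = "zrp"  ["z" ++ S.hot]
35. n16.fin = "qyrp"  ["q" ++ B₀.tag]
36. n16.lim = -2  [A.fin - 16]
37. n17.fin = 25  [B.lim + 27]
38. n17.key = -6  [B.lim * -1 - 8]
39. n18.pre = -5  [terminal]
40. n17.val = -3  [A.fin + h.pre - 23]
41. n17.idx = true  [true]
42. n19.pre = 13  [terminal]
43. n20.val = 30  [len(B.fin) + 26]
44. n20.hot = "qyrpy"  [B.fin ++ "y"]
45. n21.tag = false  [terminal]
46. n22.pre = 25  [terminal]
47. n23.cnt = 10  [terminal]
48. n20.cnt = 5  [S.val - 25]
49. n20.sig = "qyrpyw"  [S.hot ++ "w"]
50. n16.tag = "qyrpywqyrp"  [S.sig ++ B.fin]
51. n16.cnt = false  [h.pre > 13]
52. n5.val = 4  [A.fin - 10]
53. n5.idx = false  [A.fin > 14]
54. n1.val = 15  [A₁.val + 11]
55. n1.idx = false  [A₁.idx == true]
56. n24.cnt = 19  [terminal]
57. n25.pre = 8  [terminal]
58. n0.cnt = 1  [len(S.hot) - 1]
59. n0.sig = "yz"  ["yz"]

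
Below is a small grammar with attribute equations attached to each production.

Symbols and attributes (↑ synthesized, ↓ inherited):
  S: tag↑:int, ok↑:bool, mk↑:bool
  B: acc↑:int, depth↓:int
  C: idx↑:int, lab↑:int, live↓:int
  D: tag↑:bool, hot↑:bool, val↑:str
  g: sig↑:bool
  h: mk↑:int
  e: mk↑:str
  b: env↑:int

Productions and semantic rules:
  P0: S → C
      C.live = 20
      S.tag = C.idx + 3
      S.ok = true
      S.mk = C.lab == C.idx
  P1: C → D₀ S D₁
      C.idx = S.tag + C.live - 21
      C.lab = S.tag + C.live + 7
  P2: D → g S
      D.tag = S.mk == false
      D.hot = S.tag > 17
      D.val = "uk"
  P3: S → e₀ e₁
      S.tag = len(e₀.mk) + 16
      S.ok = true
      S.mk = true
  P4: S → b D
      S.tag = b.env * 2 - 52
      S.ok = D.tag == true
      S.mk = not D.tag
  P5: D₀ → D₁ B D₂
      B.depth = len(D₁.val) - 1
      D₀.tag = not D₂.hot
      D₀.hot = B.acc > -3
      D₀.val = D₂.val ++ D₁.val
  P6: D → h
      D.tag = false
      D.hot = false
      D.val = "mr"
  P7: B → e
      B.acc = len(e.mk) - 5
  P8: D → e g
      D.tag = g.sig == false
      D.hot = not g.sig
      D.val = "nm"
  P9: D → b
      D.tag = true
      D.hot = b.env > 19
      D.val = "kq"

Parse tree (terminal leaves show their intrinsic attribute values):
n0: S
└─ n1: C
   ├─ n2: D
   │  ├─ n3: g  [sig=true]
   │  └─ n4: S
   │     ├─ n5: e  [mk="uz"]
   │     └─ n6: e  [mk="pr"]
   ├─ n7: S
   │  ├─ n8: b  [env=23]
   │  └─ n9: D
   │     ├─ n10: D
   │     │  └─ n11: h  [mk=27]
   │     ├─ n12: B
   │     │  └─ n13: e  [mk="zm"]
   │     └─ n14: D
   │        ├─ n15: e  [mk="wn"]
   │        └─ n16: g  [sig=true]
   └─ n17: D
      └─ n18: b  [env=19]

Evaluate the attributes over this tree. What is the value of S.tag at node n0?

1. n1.live = 20  [20]
2. n3.sig = true  [terminal]
3. n5.mk = "uz"  [terminal]
4. n6.mk = "pr"  [terminal]
5. n4.tag = 18  [len(e₀.mk) + 16]
6. n4.ok = true  [true]
7. n4.mk = true  [true]
8. n2.tag = false  [S.mk == false]
9. n2.hot = true  [S.tag > 17]
10. n2.val = "uk"  ["uk"]
11. n8.env = 23  [terminal]
12. n11.mk = 27  [terminal]
13. n10.tag = false  [false]
14. n10.hot = false  [false]
15. n10.val = "mr"  ["mr"]
16. n12.depth = 1  [len(D₁.val) - 1]
17. n13.mk = "zm"  [terminal]
18. n12.acc = -3  [len(e.mk) - 5]
19. n15.mk = "wn"  [terminal]
20. n16.sig = true  [terminal]
21. n14.tag = false  [g.sig == false]
22. n14.hot = false  [not g.sig]
23. n14.val = "nm"  ["nm"]
24. n9.tag = true  [not D₂.hot]
25. n9.hot = false  [B.acc > -3]
26. n9.val = "nmmr"  [D₂.val ++ D₁.val]
27. n7.tag = -6  [b.env * 2 - 52]
28. n7.ok = true  [D.tag == true]
29. n7.mk = false  [not D.tag]
30. n18.env = 19  [terminal]
31. n17.tag = true  [true]
32. n17.hot = false  [b.env > 19]
33. n17.val = "kq"  ["kq"]
34. n1.idx = -7  [S.tag + C.live - 21]
35. n1.lab = 21  [S.tag + C.live + 7]
36. n0.tag = -4  [C.idx + 3]
37. n0.ok = true  [true]
38. n0.mk = false  [C.lab == C.idx]

-4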